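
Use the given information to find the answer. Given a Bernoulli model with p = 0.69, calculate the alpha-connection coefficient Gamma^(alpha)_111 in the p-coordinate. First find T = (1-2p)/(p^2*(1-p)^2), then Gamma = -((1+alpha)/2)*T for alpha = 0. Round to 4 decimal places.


Skewness (Amari-Chentsov) tensor: T = (1-2p)/(p^2*(1-p)^2).
p = 0.69, 1-2p = -0.38, p^2 = 0.4761, (1-p)^2 = 0.0961.
T = -0.38/(0.4761 * 0.0961) = -8.305428.
In the p-coordinate, Gamma^(alpha) = Gamma^(0) - (alpha/2)*T with Gamma^(0) = (1/2)*g'(p) = -T/2,
so Gamma^(alpha) = -((1+alpha)/2)*T.
alpha = 0, -(1+alpha)/2 = -0.5.
Gamma = -0.5 * -8.305428 = 4.1527

4.1527


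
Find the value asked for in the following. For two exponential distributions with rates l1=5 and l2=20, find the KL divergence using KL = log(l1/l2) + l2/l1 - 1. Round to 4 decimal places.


KL divergence for exponential family:
KL = log(l1/l2) + l2/l1 - 1.
log(5/20) = -1.386294.
20/5 = 4.0.
KL = -1.386294 + 4.0 - 1 = 1.6137

1.6137


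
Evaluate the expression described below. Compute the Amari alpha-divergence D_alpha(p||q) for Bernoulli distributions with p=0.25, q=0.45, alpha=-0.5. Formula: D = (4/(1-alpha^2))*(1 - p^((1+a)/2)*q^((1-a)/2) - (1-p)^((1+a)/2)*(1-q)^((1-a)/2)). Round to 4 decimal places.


Amari alpha-divergence:
D = (4/(1-alpha^2))*(1 - p^((1+a)/2)*q^((1-a)/2) - (1-p)^((1+a)/2)*(1-q)^((1-a)/2)).
alpha = -0.5, p = 0.25, q = 0.45.
e1 = (1+alpha)/2 = 0.25, e2 = (1-alpha)/2 = 0.75.
t1 = p^e1 * q^e2 = 0.25^0.25 * 0.45^0.75 = 0.388503.
t2 = (1-p)^e1 * (1-q)^e2 = 0.75^0.25 * 0.55^0.75 = 0.594343.
4/(1-alpha^2) = 5.333333.
D = 5.333333*(1 - 0.388503 - 0.594343) = 0.0915

0.0915


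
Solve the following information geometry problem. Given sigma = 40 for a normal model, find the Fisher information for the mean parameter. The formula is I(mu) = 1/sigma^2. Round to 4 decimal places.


The Fisher information for the mean of a normal distribution is I(mu) = 1/sigma^2.
sigma = 40, so sigma^2 = 1600.
I(mu) = 1/1600 = 0.0006

0.0006


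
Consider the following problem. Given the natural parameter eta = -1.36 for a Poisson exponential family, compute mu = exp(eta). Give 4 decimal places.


Expectation parameter for Poisson exponential family:
mu = exp(eta).
eta = -1.36.
mu = exp(-1.36) = 0.2567

0.2567


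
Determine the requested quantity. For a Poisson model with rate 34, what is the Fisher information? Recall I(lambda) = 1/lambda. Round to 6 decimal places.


Fisher information for Poisson: I(lambda) = 1/lambda.
lambda = 34.
I(lambda) = 1/34 = 0.029412

0.029412


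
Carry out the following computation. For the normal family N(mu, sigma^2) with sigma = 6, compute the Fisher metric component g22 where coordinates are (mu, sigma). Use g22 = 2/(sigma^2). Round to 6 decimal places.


For the 2-parameter normal family, the Fisher metric has:
  g11 = 1/sigma^2, g22 = 2/sigma^2.
sigma = 6, sigma^2 = 36.
g22 = 0.055556

0.055556


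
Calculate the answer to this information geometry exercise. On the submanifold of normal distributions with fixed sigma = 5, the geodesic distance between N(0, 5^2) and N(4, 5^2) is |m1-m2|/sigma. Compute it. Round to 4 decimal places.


On the fixed-variance normal subfamily, geodesic distance = |m1-m2|/sigma.
|0 - 4| = 4.
sigma = 5.
d = 4/5 = 0.8000

0.8000


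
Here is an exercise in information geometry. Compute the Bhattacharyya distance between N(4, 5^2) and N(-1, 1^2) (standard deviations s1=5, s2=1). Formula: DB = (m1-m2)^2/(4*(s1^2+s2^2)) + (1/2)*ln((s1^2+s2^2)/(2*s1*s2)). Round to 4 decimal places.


Bhattacharyya distance between two Gaussians:
DB = (m1-m2)^2/(4*(s1^2+s2^2)) + (1/2)*ln((s1^2+s2^2)/(2*s1*s2)).
(m1-m2)^2 = (5)^2 = 25.
s1^2+s2^2 = 25 + 1 = 26.
term1 = 25/104 = 0.240385.
term2 = 0.5*ln(26/10.0) = 0.477756.
DB = 0.240385 + 0.477756 = 0.7181

0.7181


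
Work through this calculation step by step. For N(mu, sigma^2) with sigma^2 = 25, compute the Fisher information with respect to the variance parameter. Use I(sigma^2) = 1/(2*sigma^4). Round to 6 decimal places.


Fisher information for variance: I(sigma^2) = 1/(2*sigma^4).
sigma^2 = 25, so sigma^4 = 625.
I = 1/(2*625) = 1/1250 = 0.000800

0.000800


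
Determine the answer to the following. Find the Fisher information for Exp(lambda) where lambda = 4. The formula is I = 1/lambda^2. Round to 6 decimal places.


Fisher information for exponential: I(lambda) = 1/lambda^2.
lambda = 4, lambda^2 = 16.
I = 1/16 = 0.062500

0.062500


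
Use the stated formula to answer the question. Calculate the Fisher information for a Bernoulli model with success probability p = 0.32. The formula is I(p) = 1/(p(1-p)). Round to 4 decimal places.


For Bernoulli(p), Fisher information is I(p) = 1/(p*(1-p)).
p = 0.32, 1-p = 0.68.
p*(1-p) = 0.2176.
I(p) = 1/0.2176 = 4.5956

4.5956


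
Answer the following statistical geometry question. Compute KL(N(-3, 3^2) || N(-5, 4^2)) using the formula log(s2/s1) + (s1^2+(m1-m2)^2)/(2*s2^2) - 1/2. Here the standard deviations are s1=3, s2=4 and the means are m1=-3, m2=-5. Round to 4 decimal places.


KL divergence between normal distributions:
KL = log(s2/s1) + (s1^2 + (m1-m2)^2)/(2*s2^2) - 1/2.
log(4/3) = 0.287682.
(3^2 + (-3--5)^2)/(2*4^2) = (9 + 4)/32 = 0.40625.
KL = 0.287682 + 0.40625 - 0.5 = 0.1939

0.1939


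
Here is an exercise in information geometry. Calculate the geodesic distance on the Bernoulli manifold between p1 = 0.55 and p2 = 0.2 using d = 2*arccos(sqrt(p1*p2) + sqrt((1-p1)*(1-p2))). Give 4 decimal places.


Geodesic distance on Bernoulli manifold:
d(p1,p2) = 2*arccos(sqrt(p1*p2) + sqrt((1-p1)*(1-p2))).
sqrt(p1*p2) = sqrt(0.55*0.2) = 0.331662.
sqrt((1-p1)*(1-p2)) = sqrt(0.45*0.8) = 0.6.
arg = 0.331662 + 0.6 = 0.931662.
d = 2*arccos(0.931662) = 0.7437

0.7437


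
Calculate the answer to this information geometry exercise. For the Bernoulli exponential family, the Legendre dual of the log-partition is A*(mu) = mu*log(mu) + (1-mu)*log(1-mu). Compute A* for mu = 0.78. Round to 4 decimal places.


Legendre transform for Bernoulli:
A*(mu) = mu*log(mu) + (1-mu)*log(1-mu).
mu = 0.78, 1-mu = 0.22.
mu*log(mu) = 0.78*log(0.78) = -0.1938.
(1-mu)*log(1-mu) = 0.22*log(0.22) = -0.333108.
A* = -0.1938 + -0.333108 = -0.5269

-0.5269


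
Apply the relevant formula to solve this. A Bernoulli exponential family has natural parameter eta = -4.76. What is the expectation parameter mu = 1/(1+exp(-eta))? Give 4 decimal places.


Dual coordinate (expectation parameter) for Bernoulli:
mu = 1/(1+exp(-eta)).
eta = -4.76.
exp(-eta) = exp(4.76) = 116.745926.
mu = 1/(1+116.745926) = 0.0085

0.0085


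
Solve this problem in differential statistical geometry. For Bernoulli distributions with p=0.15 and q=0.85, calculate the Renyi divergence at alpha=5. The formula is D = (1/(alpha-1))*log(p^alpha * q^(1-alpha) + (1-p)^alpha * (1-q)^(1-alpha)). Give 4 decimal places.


Renyi divergence of order alpha between Bernoulli distributions:
D = (1/(alpha-1))*log(p^alpha * q^(1-alpha) + (1-p)^alpha * (1-q)^(1-alpha)).
alpha = 5, p = 0.15, q = 0.85.
p^alpha * q^(1-alpha) = 0.15^5 * 0.85^-4 = 0.000145.
(1-p)^alpha * (1-q)^(1-alpha) = 0.85^5 * 0.15^-4 = 876.454938.
sum = 0.000145 + 876.454938 = 876.455084.
D = (1/4)*log(876.455084) = 1.6940

1.6940


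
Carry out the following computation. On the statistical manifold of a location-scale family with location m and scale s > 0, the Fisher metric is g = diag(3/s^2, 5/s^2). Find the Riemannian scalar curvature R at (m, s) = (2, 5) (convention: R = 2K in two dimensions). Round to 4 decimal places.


The metric has the form g = (A dm^2 + B ds^2)/s^2 with A = 3, B = 5.
Substitute u = sqrt(A/B)*m: g = B*(du^2 + ds^2)/s^2, i.e. B times the
Poincare upper half-plane metric, which has constant Gaussian curvature -1.
Scaling a 2D metric by a constant c divides the Gaussian curvature by c,
so K = -1/B = -1/(5) = -0.2000 everywhere (the point (m, s) = (2, 5) is irrelevant:
the curvature is constant).
Scalar curvature in dimension 2: R = 2K = -2/(5) = -0.4000.

-0.4000


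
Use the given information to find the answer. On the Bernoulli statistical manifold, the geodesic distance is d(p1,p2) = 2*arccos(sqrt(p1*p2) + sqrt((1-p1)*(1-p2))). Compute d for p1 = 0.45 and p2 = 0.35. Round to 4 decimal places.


Geodesic distance on Bernoulli manifold:
d(p1,p2) = 2*arccos(sqrt(p1*p2) + sqrt((1-p1)*(1-p2))).
sqrt(p1*p2) = sqrt(0.45*0.35) = 0.396863.
sqrt((1-p1)*(1-p2)) = sqrt(0.55*0.65) = 0.597913.
arg = 0.396863 + 0.597913 = 0.994776.
d = 2*arccos(0.994776) = 0.2045

0.2045


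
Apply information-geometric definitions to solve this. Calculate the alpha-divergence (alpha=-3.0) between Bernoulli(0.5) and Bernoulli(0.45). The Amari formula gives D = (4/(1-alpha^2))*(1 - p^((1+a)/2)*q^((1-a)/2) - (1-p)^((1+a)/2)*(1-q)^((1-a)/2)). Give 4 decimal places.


Amari alpha-divergence:
D = (4/(1-alpha^2))*(1 - p^((1+a)/2)*q^((1-a)/2) - (1-p)^((1+a)/2)*(1-q)^((1-a)/2)).
alpha = -3.0, p = 0.5, q = 0.45.
e1 = (1+alpha)/2 = -1.0, e2 = (1-alpha)/2 = 2.0.
t1 = p^e1 * q^e2 = 0.5^-1.0 * 0.45^2.0 = 0.405.
t2 = (1-p)^e1 * (1-q)^e2 = 0.5^-1.0 * 0.55^2.0 = 0.605.
4/(1-alpha^2) = -0.5.
D = -0.5*(1 - 0.405 - 0.605) = 0.0050

0.0050


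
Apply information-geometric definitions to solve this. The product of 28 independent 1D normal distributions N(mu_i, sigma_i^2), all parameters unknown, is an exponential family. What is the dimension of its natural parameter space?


Exponential family dimension calculation:
Each univariate normal has two natural parameters (mu/sigma^2 and -1/(2 sigma^2)).
With 28 independent components, dim = 2 * 28 = 56.

56


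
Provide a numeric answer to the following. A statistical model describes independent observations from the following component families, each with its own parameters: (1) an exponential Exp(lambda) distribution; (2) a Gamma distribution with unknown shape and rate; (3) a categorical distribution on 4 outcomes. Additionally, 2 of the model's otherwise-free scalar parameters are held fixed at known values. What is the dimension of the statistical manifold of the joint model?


The dimension of a statistical manifold equals the number of free
(independent) real parameters of the model. For a product of independent
blocks the parameter counts add.
- exponential (lambda): 1.
- Gamma (shape, rate): 2.
- categorical on 4 outcomes (probabilities sum to 1): 4-1 = 3.
Total = 1 + 2 + 3 = 6.
2 parameter(s) fixed at known values: 6 - 2 = 4.
Dimension = 4

4


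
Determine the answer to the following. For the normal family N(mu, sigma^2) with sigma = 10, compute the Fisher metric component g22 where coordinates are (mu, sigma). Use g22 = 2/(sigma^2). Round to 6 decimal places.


For the 2-parameter normal family, the Fisher metric has:
  g11 = 1/sigma^2, g22 = 2/sigma^2.
sigma = 10, sigma^2 = 100.
g22 = 0.020000

0.020000


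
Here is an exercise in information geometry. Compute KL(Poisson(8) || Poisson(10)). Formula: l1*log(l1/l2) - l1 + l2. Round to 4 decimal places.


KL divergence for Poisson:
KL = l1*log(l1/l2) - l1 + l2.
l1 = 8, l2 = 10.
log(8/10) = -0.223144.
l1*log(l1/l2) = 8 * -0.223144 = -1.785148.
KL = -1.785148 - 8 + 10 = 0.2149

0.2149


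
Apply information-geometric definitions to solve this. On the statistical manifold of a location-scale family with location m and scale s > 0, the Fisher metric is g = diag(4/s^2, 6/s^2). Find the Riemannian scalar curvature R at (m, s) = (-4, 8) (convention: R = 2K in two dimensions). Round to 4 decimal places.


The metric has the form g = (A dm^2 + B ds^2)/s^2 with A = 4, B = 6.
Substitute u = sqrt(A/B)*m: g = B*(du^2 + ds^2)/s^2, i.e. B times the
Poincare upper half-plane metric, which has constant Gaussian curvature -1.
Scaling a 2D metric by a constant c divides the Gaussian curvature by c,
so K = -1/B = -1/(6) = -0.1667 everywhere (the point (m, s) = (-4, 8) is irrelevant:
the curvature is constant).
Scalar curvature in dimension 2: R = 2K = -2/(6) = -0.3333.

-0.3333


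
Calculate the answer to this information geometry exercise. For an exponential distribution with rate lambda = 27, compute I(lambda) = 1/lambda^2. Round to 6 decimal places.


Fisher information for exponential: I(lambda) = 1/lambda^2.
lambda = 27, lambda^2 = 729.
I = 1/729 = 0.001372

0.001372


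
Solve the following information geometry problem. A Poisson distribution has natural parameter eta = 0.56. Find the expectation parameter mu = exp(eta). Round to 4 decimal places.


Expectation parameter for Poisson exponential family:
mu = exp(eta).
eta = 0.56.
mu = exp(0.56) = 1.7507

1.7507


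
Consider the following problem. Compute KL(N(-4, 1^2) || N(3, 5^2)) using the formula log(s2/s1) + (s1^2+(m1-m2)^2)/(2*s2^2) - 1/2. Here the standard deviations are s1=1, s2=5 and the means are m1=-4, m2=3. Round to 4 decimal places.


KL divergence between normal distributions:
KL = log(s2/s1) + (s1^2 + (m1-m2)^2)/(2*s2^2) - 1/2.
log(5/1) = 1.609438.
(1^2 + (-4-3)^2)/(2*5^2) = (1 + 49)/50 = 1.0.
KL = 1.609438 + 1.0 - 0.5 = 2.1094

2.1094


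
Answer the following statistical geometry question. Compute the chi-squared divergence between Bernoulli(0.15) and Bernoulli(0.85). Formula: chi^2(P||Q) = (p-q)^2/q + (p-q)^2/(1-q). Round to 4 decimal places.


Chi-squared divergence between Bernoulli distributions:
chi^2 = (p-q)^2/q + (p-q)^2/(1-q).
p = 0.15, q = 0.85, p-q = -0.7.
(p-q)^2 = 0.49.
term1 = 0.49/0.85 = 0.576471.
term2 = 0.49/0.15 = 3.266667.
chi^2 = 0.576471 + 3.266667 = 3.8431

3.8431


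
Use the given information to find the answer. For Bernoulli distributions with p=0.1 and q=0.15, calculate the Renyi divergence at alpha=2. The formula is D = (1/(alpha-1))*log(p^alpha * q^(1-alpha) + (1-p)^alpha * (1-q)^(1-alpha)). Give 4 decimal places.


Renyi divergence of order alpha between Bernoulli distributions:
D = (1/(alpha-1))*log(p^alpha * q^(1-alpha) + (1-p)^alpha * (1-q)^(1-alpha)).
alpha = 2, p = 0.1, q = 0.15.
p^alpha * q^(1-alpha) = 0.1^2 * 0.15^-1 = 0.066667.
(1-p)^alpha * (1-q)^(1-alpha) = 0.9^2 * 0.85^-1 = 0.952941.
sum = 0.066667 + 0.952941 = 1.019608.
D = (1/1)*log(1.019608) = 0.0194

0.0194


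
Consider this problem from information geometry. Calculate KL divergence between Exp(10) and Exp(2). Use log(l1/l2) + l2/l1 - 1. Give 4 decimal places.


KL divergence for exponential family:
KL = log(l1/l2) + l2/l1 - 1.
log(10/2) = 1.609438.
2/10 = 0.2.
KL = 1.609438 + 0.2 - 1 = 0.8094

0.8094


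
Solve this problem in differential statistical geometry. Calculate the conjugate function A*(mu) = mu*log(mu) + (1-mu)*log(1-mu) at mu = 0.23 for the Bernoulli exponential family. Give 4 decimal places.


Legendre transform for Bernoulli:
A*(mu) = mu*log(mu) + (1-mu)*log(1-mu).
mu = 0.23, 1-mu = 0.77.
mu*log(mu) = 0.23*log(0.23) = -0.338025.
(1-mu)*log(1-mu) = 0.77*log(0.77) = -0.201251.
A* = -0.338025 + -0.201251 = -0.5393

-0.5393


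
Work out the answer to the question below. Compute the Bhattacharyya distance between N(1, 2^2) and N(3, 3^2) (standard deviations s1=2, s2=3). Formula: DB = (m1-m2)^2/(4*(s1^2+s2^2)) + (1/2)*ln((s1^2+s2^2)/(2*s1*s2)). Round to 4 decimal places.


Bhattacharyya distance between two Gaussians:
DB = (m1-m2)^2/(4*(s1^2+s2^2)) + (1/2)*ln((s1^2+s2^2)/(2*s1*s2)).
(m1-m2)^2 = (-2)^2 = 4.
s1^2+s2^2 = 4 + 9 = 13.
term1 = 4/52 = 0.076923.
term2 = 0.5*ln(13/12.0) = 0.040021.
DB = 0.076923 + 0.040021 = 0.1169

0.1169


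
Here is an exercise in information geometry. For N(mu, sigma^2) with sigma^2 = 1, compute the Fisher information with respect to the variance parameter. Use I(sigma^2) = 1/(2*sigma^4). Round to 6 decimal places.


Fisher information for variance: I(sigma^2) = 1/(2*sigma^4).
sigma^2 = 1, so sigma^4 = 1.
I = 1/(2*1) = 1/2 = 0.500000

0.500000


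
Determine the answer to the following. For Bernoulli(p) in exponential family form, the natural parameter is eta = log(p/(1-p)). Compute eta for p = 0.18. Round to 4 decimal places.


Natural parameter for Bernoulli: eta = log(p/(1-p)).
p = 0.18, 1-p = 0.82.
p/(1-p) = 0.219512.
eta = log(0.219512) = -1.5163

-1.5163


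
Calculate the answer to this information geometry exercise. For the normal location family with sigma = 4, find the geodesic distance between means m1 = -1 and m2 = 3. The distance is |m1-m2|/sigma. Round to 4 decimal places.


On the fixed-variance normal subfamily, geodesic distance = |m1-m2|/sigma.
|-1 - 3| = 4.
sigma = 4.
d = 4/4 = 1.0000

1.0000


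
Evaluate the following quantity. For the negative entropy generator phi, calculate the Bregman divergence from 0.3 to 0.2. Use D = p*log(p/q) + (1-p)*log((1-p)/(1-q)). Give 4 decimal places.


Bregman divergence with negative entropy generator:
D = p*log(p/q) + (1-p)*log((1-p)/(1-q)).
p = 0.3, q = 0.2.
p*log(p/q) = 0.3*log(0.3/0.2) = 0.12164.
(1-p)*log((1-p)/(1-q)) = 0.7*log(0.7/0.8) = -0.093472.
D = 0.12164 + -0.093472 = 0.0282

0.0282


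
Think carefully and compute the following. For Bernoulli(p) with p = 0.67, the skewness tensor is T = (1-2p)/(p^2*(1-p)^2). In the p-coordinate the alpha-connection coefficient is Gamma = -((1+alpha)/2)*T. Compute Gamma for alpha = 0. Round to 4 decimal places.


Skewness (Amari-Chentsov) tensor: T = (1-2p)/(p^2*(1-p)^2).
p = 0.67, 1-2p = -0.34, p^2 = 0.4489, (1-p)^2 = 0.1089.
T = -0.34/(0.4489 * 0.1089) = -6.955069.
In the p-coordinate, Gamma^(alpha) = Gamma^(0) - (alpha/2)*T with Gamma^(0) = (1/2)*g'(p) = -T/2,
so Gamma^(alpha) = -((1+alpha)/2)*T.
alpha = 0, -(1+alpha)/2 = -0.5.
Gamma = -0.5 * -6.955069 = 3.4775

3.4775


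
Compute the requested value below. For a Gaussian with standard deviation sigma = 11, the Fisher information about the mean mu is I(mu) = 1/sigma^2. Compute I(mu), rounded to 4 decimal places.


The Fisher information for the mean of a normal distribution is I(mu) = 1/sigma^2.
sigma = 11, so sigma^2 = 121.
I(mu) = 1/121 = 0.0083

0.0083


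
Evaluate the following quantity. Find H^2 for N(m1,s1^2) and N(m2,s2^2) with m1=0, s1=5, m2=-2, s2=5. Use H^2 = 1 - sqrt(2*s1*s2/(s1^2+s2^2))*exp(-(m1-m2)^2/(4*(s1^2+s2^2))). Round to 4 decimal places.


Squared Hellinger distance for Gaussians:
H^2 = 1 - sqrt(2*s1*s2/(s1^2+s2^2)) * exp(-(m1-m2)^2/(4*(s1^2+s2^2))).
s1^2 = 25, s2^2 = 25, s1^2+s2^2 = 50.
sqrt(2*5*5/(50)) = 1.0.
(m1-m2)^2 = (2)^2 = 4.
exp(-4/(4*50)) = exp(-0.02) = 0.980199.
H^2 = 1 - 1.0*0.980199 = 0.0198

0.0198


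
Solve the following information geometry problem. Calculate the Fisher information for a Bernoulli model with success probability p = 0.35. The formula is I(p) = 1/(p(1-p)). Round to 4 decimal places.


For Bernoulli(p), Fisher information is I(p) = 1/(p*(1-p)).
p = 0.35, 1-p = 0.65.
p*(1-p) = 0.2275.
I(p) = 1/0.2275 = 4.3956

4.3956


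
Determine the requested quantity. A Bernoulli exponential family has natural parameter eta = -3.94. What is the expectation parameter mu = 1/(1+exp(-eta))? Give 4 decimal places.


Dual coordinate (expectation parameter) for Bernoulli:
mu = 1/(1+exp(-eta)).
eta = -3.94.
exp(-eta) = exp(3.94) = 51.418601.
mu = 1/(1+51.418601) = 0.0191

0.0191


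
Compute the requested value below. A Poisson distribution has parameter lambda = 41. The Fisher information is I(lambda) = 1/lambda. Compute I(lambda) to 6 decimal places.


Fisher information for Poisson: I(lambda) = 1/lambda.
lambda = 41.
I(lambda) = 1/41 = 0.024390

0.024390


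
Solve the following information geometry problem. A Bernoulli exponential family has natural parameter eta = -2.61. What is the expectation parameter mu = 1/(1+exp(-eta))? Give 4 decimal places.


Dual coordinate (expectation parameter) for Bernoulli:
mu = 1/(1+exp(-eta)).
eta = -2.61.
exp(-eta) = exp(2.61) = 13.599051.
mu = 1/(1+13.599051) = 0.0685

0.0685


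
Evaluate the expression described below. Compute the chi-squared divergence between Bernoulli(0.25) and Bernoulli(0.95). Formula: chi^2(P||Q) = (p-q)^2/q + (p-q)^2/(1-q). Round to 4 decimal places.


Chi-squared divergence between Bernoulli distributions:
chi^2 = (p-q)^2/q + (p-q)^2/(1-q).
p = 0.25, q = 0.95, p-q = -0.7.
(p-q)^2 = 0.49.
term1 = 0.49/0.95 = 0.515789.
term2 = 0.49/0.05 = 9.8.
chi^2 = 0.515789 + 9.8 = 10.3158

10.3158


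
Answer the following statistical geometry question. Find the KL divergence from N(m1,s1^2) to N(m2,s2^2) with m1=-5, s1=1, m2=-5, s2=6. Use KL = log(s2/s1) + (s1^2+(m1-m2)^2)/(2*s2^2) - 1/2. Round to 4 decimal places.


KL divergence between normal distributions:
KL = log(s2/s1) + (s1^2 + (m1-m2)^2)/(2*s2^2) - 1/2.
log(6/1) = 1.791759.
(1^2 + (-5--5)^2)/(2*6^2) = (1 + 0)/72 = 0.013889.
KL = 1.791759 + 0.013889 - 0.5 = 1.3056

1.3056


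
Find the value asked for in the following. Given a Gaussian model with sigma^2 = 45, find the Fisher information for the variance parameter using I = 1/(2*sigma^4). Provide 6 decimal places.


Fisher information for variance: I(sigma^2) = 1/(2*sigma^4).
sigma^2 = 45, so sigma^4 = 2025.
I = 1/(2*2025) = 1/4050 = 0.000247

0.000247


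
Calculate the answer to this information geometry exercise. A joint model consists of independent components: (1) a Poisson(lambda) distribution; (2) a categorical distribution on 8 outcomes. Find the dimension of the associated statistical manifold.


The dimension of a statistical manifold equals the number of free
(independent) real parameters of the model. For a product of independent
blocks the parameter counts add.
- Poisson (lambda): 1.
- categorical on 8 outcomes (probabilities sum to 1): 8-1 = 7.
Total = 1 + 7 = 8.
Dimension = 8

8


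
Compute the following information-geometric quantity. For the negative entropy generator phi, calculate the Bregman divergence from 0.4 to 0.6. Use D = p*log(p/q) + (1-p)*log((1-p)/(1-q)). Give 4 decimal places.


Bregman divergence with negative entropy generator:
D = p*log(p/q) + (1-p)*log((1-p)/(1-q)).
p = 0.4, q = 0.6.
p*log(p/q) = 0.4*log(0.4/0.6) = -0.162186.
(1-p)*log((1-p)/(1-q)) = 0.6*log(0.6/0.4) = 0.243279.
D = -0.162186 + 0.243279 = 0.0811

0.0811


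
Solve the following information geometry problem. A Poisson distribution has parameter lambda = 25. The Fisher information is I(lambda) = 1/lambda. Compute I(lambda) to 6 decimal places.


Fisher information for Poisson: I(lambda) = 1/lambda.
lambda = 25.
I(lambda) = 1/25 = 0.040000

0.040000


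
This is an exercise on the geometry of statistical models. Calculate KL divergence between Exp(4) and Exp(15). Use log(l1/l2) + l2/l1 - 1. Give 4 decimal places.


KL divergence for exponential family:
KL = log(l1/l2) + l2/l1 - 1.
log(4/15) = -1.321756.
15/4 = 3.75.
KL = -1.321756 + 3.75 - 1 = 1.4282

1.4282


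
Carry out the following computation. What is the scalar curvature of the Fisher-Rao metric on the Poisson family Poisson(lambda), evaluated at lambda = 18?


This family has a single free parameter, so its statistical manifold
is 1-dimensional. The Riemann curvature tensor of any 1-dimensional
Riemannian manifold vanishes identically, so R = 0.

0


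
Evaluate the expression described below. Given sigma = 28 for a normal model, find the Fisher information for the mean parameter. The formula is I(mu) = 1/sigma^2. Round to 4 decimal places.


The Fisher information for the mean of a normal distribution is I(mu) = 1/sigma^2.
sigma = 28, so sigma^2 = 784.
I(mu) = 1/784 = 0.0013

0.0013


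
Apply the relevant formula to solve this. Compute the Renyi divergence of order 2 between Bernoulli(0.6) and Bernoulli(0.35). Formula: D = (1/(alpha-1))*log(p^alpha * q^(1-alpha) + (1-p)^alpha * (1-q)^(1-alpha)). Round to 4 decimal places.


Renyi divergence of order alpha between Bernoulli distributions:
D = (1/(alpha-1))*log(p^alpha * q^(1-alpha) + (1-p)^alpha * (1-q)^(1-alpha)).
alpha = 2, p = 0.6, q = 0.35.
p^alpha * q^(1-alpha) = 0.6^2 * 0.35^-1 = 1.028571.
(1-p)^alpha * (1-q)^(1-alpha) = 0.4^2 * 0.65^-1 = 0.246154.
sum = 1.028571 + 0.246154 = 1.274725.
D = (1/1)*log(1.274725) = 0.2427

0.2427


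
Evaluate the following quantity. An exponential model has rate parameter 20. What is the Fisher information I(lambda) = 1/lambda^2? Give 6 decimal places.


Fisher information for exponential: I(lambda) = 1/lambda^2.
lambda = 20, lambda^2 = 400.
I = 1/400 = 0.002500

0.002500


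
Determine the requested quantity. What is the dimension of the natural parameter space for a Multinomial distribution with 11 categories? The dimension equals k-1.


Exponential family dimension calculation:
For Multinomial with k=11 categories, dim = k-1 = 10.

10


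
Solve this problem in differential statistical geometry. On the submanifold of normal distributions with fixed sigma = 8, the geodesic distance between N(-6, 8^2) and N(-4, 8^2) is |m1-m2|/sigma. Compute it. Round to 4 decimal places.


On the fixed-variance normal subfamily, geodesic distance = |m1-m2|/sigma.
|-6 - -4| = 2.
sigma = 8.
d = 2/8 = 0.2500

0.2500


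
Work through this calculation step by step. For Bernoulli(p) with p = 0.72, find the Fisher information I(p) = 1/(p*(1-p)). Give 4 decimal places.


For Bernoulli(p), Fisher information is I(p) = 1/(p*(1-p)).
p = 0.72, 1-p = 0.28.
p*(1-p) = 0.2016.
I(p) = 1/0.2016 = 4.9603

4.9603


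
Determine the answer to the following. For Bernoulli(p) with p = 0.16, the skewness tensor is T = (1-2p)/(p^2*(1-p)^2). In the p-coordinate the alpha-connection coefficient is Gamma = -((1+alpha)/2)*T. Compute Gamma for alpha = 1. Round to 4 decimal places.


Skewness (Amari-Chentsov) tensor: T = (1-2p)/(p^2*(1-p)^2).
p = 0.16, 1-2p = 0.68, p^2 = 0.0256, (1-p)^2 = 0.7056.
T = 0.68/(0.0256 * 0.7056) = 37.645266.
In the p-coordinate, Gamma^(alpha) = Gamma^(0) - (alpha/2)*T with Gamma^(0) = (1/2)*g'(p) = -T/2,
so Gamma^(alpha) = -((1+alpha)/2)*T.
alpha = 1, -(1+alpha)/2 = -1.0.
Gamma = -1.0 * 37.645266 = -37.6453

-37.6453


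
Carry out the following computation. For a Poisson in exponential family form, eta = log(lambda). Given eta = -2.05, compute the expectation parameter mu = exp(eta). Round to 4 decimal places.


Expectation parameter for Poisson exponential family:
mu = exp(eta).
eta = -2.05.
mu = exp(-2.05) = 0.1287

0.1287


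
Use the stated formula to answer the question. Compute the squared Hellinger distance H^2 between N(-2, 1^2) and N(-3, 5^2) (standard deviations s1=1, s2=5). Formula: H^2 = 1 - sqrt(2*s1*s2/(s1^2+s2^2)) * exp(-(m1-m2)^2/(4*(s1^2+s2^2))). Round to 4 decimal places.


Squared Hellinger distance for Gaussians:
H^2 = 1 - sqrt(2*s1*s2/(s1^2+s2^2)) * exp(-(m1-m2)^2/(4*(s1^2+s2^2))).
s1^2 = 1, s2^2 = 25, s1^2+s2^2 = 26.
sqrt(2*1*5/(26)) = 0.620174.
(m1-m2)^2 = (1)^2 = 1.
exp(-1/(4*26)) = exp(-0.009615) = 0.990431.
H^2 = 1 - 0.620174*0.990431 = 0.3858

0.3858


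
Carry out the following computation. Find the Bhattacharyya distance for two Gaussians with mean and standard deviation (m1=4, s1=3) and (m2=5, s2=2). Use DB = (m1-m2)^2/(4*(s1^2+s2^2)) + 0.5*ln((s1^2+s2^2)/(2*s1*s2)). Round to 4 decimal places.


Bhattacharyya distance between two Gaussians:
DB = (m1-m2)^2/(4*(s1^2+s2^2)) + (1/2)*ln((s1^2+s2^2)/(2*s1*s2)).
(m1-m2)^2 = (-1)^2 = 1.
s1^2+s2^2 = 9 + 4 = 13.
term1 = 1/52 = 0.019231.
term2 = 0.5*ln(13/12.0) = 0.040021.
DB = 0.019231 + 0.040021 = 0.0593

0.0593


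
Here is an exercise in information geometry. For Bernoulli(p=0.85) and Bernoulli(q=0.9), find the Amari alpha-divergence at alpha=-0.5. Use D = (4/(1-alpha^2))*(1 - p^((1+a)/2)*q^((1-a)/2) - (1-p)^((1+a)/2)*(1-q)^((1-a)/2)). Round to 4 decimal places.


Amari alpha-divergence:
D = (4/(1-alpha^2))*(1 - p^((1+a)/2)*q^((1-a)/2) - (1-p)^((1+a)/2)*(1-q)^((1-a)/2)).
alpha = -0.5, p = 0.85, q = 0.9.
e1 = (1+alpha)/2 = 0.25, e2 = (1-alpha)/2 = 0.75.
t1 = p^e1 * q^e2 = 0.85^0.25 * 0.9^0.75 = 0.887231.
t2 = (1-p)^e1 * (1-q)^e2 = 0.15^0.25 * 0.1^0.75 = 0.110668.
4/(1-alpha^2) = 5.333333.
D = 5.333333*(1 - 0.887231 - 0.110668) = 0.0112

0.0112


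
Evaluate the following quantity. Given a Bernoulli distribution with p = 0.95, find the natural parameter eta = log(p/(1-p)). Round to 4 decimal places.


Natural parameter for Bernoulli: eta = log(p/(1-p)).
p = 0.95, 1-p = 0.05.
p/(1-p) = 19.0.
eta = log(19.0) = 2.9444

2.9444


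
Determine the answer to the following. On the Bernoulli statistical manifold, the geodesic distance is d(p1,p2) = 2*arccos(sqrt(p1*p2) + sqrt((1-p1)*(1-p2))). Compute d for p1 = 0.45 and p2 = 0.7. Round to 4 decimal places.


Geodesic distance on Bernoulli manifold:
d(p1,p2) = 2*arccos(sqrt(p1*p2) + sqrt((1-p1)*(1-p2))).
sqrt(p1*p2) = sqrt(0.45*0.7) = 0.561249.
sqrt((1-p1)*(1-p2)) = sqrt(0.55*0.3) = 0.406202.
arg = 0.561249 + 0.406202 = 0.967451.
d = 2*arccos(0.967451) = 0.5117

0.5117


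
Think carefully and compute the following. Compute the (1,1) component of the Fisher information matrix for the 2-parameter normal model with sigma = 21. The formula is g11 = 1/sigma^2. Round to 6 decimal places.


For the 2-parameter normal family, the Fisher metric has:
  g11 = 1/sigma^2, g22 = 2/sigma^2.
sigma = 21, sigma^2 = 441.
g11 = 0.002268

0.002268


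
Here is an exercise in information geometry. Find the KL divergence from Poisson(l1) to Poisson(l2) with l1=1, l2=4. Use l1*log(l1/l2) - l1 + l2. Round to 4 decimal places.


KL divergence for Poisson:
KL = l1*log(l1/l2) - l1 + l2.
l1 = 1, l2 = 4.
log(1/4) = -1.386294.
l1*log(l1/l2) = 1 * -1.386294 = -1.386294.
KL = -1.386294 - 1 + 4 = 1.6137

1.6137


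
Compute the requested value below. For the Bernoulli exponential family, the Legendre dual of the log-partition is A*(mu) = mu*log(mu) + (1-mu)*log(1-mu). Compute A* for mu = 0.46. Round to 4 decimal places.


Legendre transform for Bernoulli:
A*(mu) = mu*log(mu) + (1-mu)*log(1-mu).
mu = 0.46, 1-mu = 0.54.
mu*log(mu) = 0.46*log(0.46) = -0.357203.
(1-mu)*log(1-mu) = 0.54*log(0.54) = -0.332741.
A* = -0.357203 + -0.332741 = -0.6899

-0.6899


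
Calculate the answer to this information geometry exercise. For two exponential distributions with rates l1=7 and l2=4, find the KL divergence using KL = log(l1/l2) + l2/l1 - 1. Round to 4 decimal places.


KL divergence for exponential family:
KL = log(l1/l2) + l2/l1 - 1.
log(7/4) = 0.559616.
4/7 = 0.571429.
KL = 0.559616 + 0.571429 - 1 = 0.1310

0.1310


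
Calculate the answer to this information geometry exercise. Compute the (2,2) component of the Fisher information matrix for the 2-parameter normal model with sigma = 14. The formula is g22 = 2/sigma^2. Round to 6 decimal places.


For the 2-parameter normal family, the Fisher metric has:
  g11 = 1/sigma^2, g22 = 2/sigma^2.
sigma = 14, sigma^2 = 196.
g22 = 0.010204

0.010204


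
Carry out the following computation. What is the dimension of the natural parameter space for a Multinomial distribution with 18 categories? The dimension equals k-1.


Exponential family dimension calculation:
For Multinomial with k=18 categories, dim = k-1 = 17.

17


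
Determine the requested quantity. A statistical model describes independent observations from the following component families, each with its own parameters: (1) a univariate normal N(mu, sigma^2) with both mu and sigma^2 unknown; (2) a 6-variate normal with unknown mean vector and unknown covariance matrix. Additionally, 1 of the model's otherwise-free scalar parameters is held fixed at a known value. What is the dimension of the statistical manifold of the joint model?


The dimension of a statistical manifold equals the number of free
(independent) real parameters of the model. For a product of independent
blocks the parameter counts add.
- normal (mu, sigma^2): 2.
- 6-variate normal: 6 (mean) + 6*7/2 = 21 (symmetric covariance) = 27.
Total = 2 + 27 = 29.
1 parameter(s) fixed at known values: 29 - 1 = 28.
Dimension = 28

28


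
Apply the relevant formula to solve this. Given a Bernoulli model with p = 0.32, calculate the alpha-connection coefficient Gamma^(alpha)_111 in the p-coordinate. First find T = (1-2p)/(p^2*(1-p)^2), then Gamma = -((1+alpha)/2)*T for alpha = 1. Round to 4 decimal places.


Skewness (Amari-Chentsov) tensor: T = (1-2p)/(p^2*(1-p)^2).
p = 0.32, 1-2p = 0.36, p^2 = 0.1024, (1-p)^2 = 0.4624.
T = 0.36/(0.1024 * 0.4624) = 7.602995.
In the p-coordinate, Gamma^(alpha) = Gamma^(0) - (alpha/2)*T with Gamma^(0) = (1/2)*g'(p) = -T/2,
so Gamma^(alpha) = -((1+alpha)/2)*T.
alpha = 1, -(1+alpha)/2 = -1.0.
Gamma = -1.0 * 7.602995 = -7.6030

-7.6030


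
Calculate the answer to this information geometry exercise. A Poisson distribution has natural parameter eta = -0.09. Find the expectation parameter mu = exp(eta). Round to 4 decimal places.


Expectation parameter for Poisson exponential family:
mu = exp(eta).
eta = -0.09.
mu = exp(-0.09) = 0.9139

0.9139


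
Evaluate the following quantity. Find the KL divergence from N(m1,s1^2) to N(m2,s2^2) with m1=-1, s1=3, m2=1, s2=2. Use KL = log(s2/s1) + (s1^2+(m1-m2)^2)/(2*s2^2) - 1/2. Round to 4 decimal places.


KL divergence between normal distributions:
KL = log(s2/s1) + (s1^2 + (m1-m2)^2)/(2*s2^2) - 1/2.
log(2/3) = -0.405465.
(3^2 + (-1-1)^2)/(2*2^2) = (9 + 4)/8 = 1.625.
KL = -0.405465 + 1.625 - 0.5 = 0.7195

0.7195


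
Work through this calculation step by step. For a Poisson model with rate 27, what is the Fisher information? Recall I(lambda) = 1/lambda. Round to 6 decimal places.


Fisher information for Poisson: I(lambda) = 1/lambda.
lambda = 27.
I(lambda) = 1/27 = 0.037037

0.037037


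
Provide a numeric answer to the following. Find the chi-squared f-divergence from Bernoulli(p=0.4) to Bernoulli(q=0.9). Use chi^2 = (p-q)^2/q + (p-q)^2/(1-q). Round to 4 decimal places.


Chi-squared divergence between Bernoulli distributions:
chi^2 = (p-q)^2/q + (p-q)^2/(1-q).
p = 0.4, q = 0.9, p-q = -0.5.
(p-q)^2 = 0.25.
term1 = 0.25/0.9 = 0.277778.
term2 = 0.25/0.1 = 2.5.
chi^2 = 0.277778 + 2.5 = 2.7778

2.7778


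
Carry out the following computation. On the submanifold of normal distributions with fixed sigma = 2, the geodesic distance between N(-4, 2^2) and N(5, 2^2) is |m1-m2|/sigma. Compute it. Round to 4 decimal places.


On the fixed-variance normal subfamily, geodesic distance = |m1-m2|/sigma.
|-4 - 5| = 9.
sigma = 2.
d = 9/2 = 4.5000

4.5000


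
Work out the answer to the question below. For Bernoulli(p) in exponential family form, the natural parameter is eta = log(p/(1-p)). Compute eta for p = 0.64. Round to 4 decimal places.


Natural parameter for Bernoulli: eta = log(p/(1-p)).
p = 0.64, 1-p = 0.36.
p/(1-p) = 1.777778.
eta = log(1.777778) = 0.5754

0.5754


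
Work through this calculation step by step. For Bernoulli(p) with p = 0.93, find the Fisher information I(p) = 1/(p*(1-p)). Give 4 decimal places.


For Bernoulli(p), Fisher information is I(p) = 1/(p*(1-p)).
p = 0.93, 1-p = 0.07.
p*(1-p) = 0.0651.
I(p) = 1/0.0651 = 15.3610

15.3610


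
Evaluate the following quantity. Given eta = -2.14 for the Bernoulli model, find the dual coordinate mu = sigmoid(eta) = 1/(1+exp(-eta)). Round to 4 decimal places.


Dual coordinate (expectation parameter) for Bernoulli:
mu = 1/(1+exp(-eta)).
eta = -2.14.
exp(-eta) = exp(2.14) = 8.499438.
mu = 1/(1+8.499438) = 0.1053

0.1053


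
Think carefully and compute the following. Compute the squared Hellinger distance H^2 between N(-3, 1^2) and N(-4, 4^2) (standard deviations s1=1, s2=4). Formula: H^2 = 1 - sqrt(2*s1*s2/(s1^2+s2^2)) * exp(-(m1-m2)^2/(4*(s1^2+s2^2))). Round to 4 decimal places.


Squared Hellinger distance for Gaussians:
H^2 = 1 - sqrt(2*s1*s2/(s1^2+s2^2)) * exp(-(m1-m2)^2/(4*(s1^2+s2^2))).
s1^2 = 1, s2^2 = 16, s1^2+s2^2 = 17.
sqrt(2*1*4/(17)) = 0.685994.
(m1-m2)^2 = (1)^2 = 1.
exp(-1/(4*17)) = exp(-0.014706) = 0.985402.
H^2 = 1 - 0.685994*0.985402 = 0.3240

0.3240


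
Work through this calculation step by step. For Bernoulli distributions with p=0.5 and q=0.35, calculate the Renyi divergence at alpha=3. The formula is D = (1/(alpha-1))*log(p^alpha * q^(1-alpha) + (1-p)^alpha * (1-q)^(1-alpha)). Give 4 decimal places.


Renyi divergence of order alpha between Bernoulli distributions:
D = (1/(alpha-1))*log(p^alpha * q^(1-alpha) + (1-p)^alpha * (1-q)^(1-alpha)).
alpha = 3, p = 0.5, q = 0.35.
p^alpha * q^(1-alpha) = 0.5^3 * 0.35^-2 = 1.020408.
(1-p)^alpha * (1-q)^(1-alpha) = 0.5^3 * 0.65^-2 = 0.295858.
sum = 1.020408 + 0.295858 = 1.316266.
D = (1/2)*log(1.316266) = 0.1374

0.1374


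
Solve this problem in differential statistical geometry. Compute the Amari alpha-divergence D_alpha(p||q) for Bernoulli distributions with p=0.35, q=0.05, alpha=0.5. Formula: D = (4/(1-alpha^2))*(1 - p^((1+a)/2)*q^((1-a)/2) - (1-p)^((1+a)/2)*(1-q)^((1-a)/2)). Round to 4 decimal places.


Amari alpha-divergence:
D = (4/(1-alpha^2))*(1 - p^((1+a)/2)*q^((1-a)/2) - (1-p)^((1+a)/2)*(1-q)^((1-a)/2)).
alpha = 0.5, p = 0.35, q = 0.05.
e1 = (1+alpha)/2 = 0.75, e2 = (1-alpha)/2 = 0.25.
t1 = p^e1 * q^e2 = 0.35^0.75 * 0.05^0.25 = 0.215176.
t2 = (1-p)^e1 * (1-q)^e2 = 0.65^0.75 * 0.95^0.25 = 0.714687.
4/(1-alpha^2) = 5.333333.
D = 5.333333*(1 - 0.215176 - 0.714687) = 0.3741

0.3741


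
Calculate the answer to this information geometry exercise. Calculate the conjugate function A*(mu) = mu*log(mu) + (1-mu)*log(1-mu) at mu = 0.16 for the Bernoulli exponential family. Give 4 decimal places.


Legendre transform for Bernoulli:
A*(mu) = mu*log(mu) + (1-mu)*log(1-mu).
mu = 0.16, 1-mu = 0.84.
mu*log(mu) = 0.16*log(0.16) = -0.293213.
(1-mu)*log(1-mu) = 0.84*log(0.84) = -0.146457.
A* = -0.293213 + -0.146457 = -0.4397

-0.4397


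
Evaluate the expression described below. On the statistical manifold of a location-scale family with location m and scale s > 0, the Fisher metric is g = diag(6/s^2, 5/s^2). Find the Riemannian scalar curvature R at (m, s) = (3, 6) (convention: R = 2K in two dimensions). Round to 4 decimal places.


The metric has the form g = (A dm^2 + B ds^2)/s^2 with A = 6, B = 5.
Substitute u = sqrt(A/B)*m: g = B*(du^2 + ds^2)/s^2, i.e. B times the
Poincare upper half-plane metric, which has constant Gaussian curvature -1.
Scaling a 2D metric by a constant c divides the Gaussian curvature by c,
so K = -1/B = -1/(5) = -0.2000 everywhere (the point (m, s) = (3, 6) is irrelevant:
the curvature is constant).
Scalar curvature in dimension 2: R = 2K = -2/(5) = -0.4000.

-0.4000


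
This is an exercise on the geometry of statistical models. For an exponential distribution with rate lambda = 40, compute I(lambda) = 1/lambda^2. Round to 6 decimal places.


Fisher information for exponential: I(lambda) = 1/lambda^2.
lambda = 40, lambda^2 = 1600.
I = 1/1600 = 0.000625

0.000625


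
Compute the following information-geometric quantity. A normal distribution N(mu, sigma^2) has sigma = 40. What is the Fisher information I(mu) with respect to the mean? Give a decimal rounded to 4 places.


The Fisher information for the mean of a normal distribution is I(mu) = 1/sigma^2.
sigma = 40, so sigma^2 = 1600.
I(mu) = 1/1600 = 0.0006

0.0006


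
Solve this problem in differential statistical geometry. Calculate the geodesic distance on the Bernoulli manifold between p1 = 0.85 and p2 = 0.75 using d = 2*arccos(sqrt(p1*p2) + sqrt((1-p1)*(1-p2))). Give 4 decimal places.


Geodesic distance on Bernoulli manifold:
d(p1,p2) = 2*arccos(sqrt(p1*p2) + sqrt((1-p1)*(1-p2))).
sqrt(p1*p2) = sqrt(0.85*0.75) = 0.798436.
sqrt((1-p1)*(1-p2)) = sqrt(0.15*0.25) = 0.193649.
arg = 0.798436 + 0.193649 = 0.992085.
d = 2*arccos(0.992085) = 0.2518

0.2518


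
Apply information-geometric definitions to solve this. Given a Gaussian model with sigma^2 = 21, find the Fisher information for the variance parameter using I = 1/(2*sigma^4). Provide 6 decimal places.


Fisher information for variance: I(sigma^2) = 1/(2*sigma^4).
sigma^2 = 21, so sigma^4 = 441.
I = 1/(2*441) = 1/882 = 0.001134

0.001134


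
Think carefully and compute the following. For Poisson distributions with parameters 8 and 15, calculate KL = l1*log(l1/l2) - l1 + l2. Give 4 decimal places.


KL divergence for Poisson:
KL = l1*log(l1/l2) - l1 + l2.
l1 = 8, l2 = 15.
log(8/15) = -0.628609.
l1*log(l1/l2) = 8 * -0.628609 = -5.028869.
KL = -5.028869 - 8 + 15 = 1.9711

1.9711


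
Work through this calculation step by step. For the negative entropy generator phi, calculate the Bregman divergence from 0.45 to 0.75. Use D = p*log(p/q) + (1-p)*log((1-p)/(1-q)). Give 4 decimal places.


Bregman divergence with negative entropy generator:
D = p*log(p/q) + (1-p)*log((1-p)/(1-q)).
p = 0.45, q = 0.75.
p*log(p/q) = 0.45*log(0.45/0.75) = -0.229872.
(1-p)*log((1-p)/(1-q)) = 0.55*log(0.55/0.25) = 0.433652.
D = -0.229872 + 0.433652 = 0.2038

0.2038
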